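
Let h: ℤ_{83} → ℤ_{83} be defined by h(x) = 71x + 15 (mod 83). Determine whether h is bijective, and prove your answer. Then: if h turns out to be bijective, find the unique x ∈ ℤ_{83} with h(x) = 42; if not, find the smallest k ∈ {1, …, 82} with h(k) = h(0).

If h(x_1) = h(x_2), then 71x_1 ≡ 71x_2 (mod 83). Because gcd(71, 83) = 1, we may cancel 71 to get x_1 ≡ x_2 (mod 83).
We now compute 71⁻¹ mod 83 explicitly. Euclid's algorithm: 83 = 1·71 + 12, 71 = 5·12 + 11, 12 = 1·11 + 1; back-substituting gives 1 = 76·71 − 65·83, so 71⁻¹ ≡ 76 (mod 83).
Then y ↦ 76(y − 15) is a two-sided inverse to h, so every y ∈ ℤ_{83} has a preimage.
Hence h is bijective.
Since h is bijective, we compute h⁻¹(42): solve 71x + 15 ≡ 42 (mod 83), i.e. 71x ≡ 27 (mod 83).
Multiplying by 71⁻¹ = 76 gives x ≡ 76·27 = 2052 = 24·83 + 60 ≡ 60 (mod 83).
Check: h(60) = 71·60 + 15 = 4275 = 51·83 + 42 ≡ 42 (mod 83).

60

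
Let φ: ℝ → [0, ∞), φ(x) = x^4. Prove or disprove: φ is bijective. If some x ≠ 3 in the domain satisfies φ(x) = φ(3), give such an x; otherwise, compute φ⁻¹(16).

φ(3) = 81 = (−3)^4 = φ(−3) (since 4 is even), with 3 ≠ −3. So φ is not injective, hence not bijective.
For the follow-up, such an x exists: taking x = −3 ∈ ℝ gives φ(−3) = 81 = φ(3) with −3 ≠ 3.

-3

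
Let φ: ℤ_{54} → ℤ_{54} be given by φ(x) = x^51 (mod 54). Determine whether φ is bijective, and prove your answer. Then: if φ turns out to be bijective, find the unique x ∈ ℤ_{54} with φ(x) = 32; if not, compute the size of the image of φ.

14

φ(0) = 0^51 = 0.
φ(6): Repeated squaring mod 54: 6^1 ≡ 6, 6^2 ≡ 6² = 36, 6^4 ≡ 36² = 1296 ≡ 0, 6^8 ≡ 0² = 0, 6^16 ≡ 0² = 0, 6^32 ≡ 0² = 0. Since 51 = 32 + 16 + 2 + 1, 6^51 ≡ 0·0·36·6: 0·0 = 0, then 0·36 = 0, then 0·6 = 0. So 6^51 ≡ 0 (mod 54).
So φ(0) = φ(6) = 0 while 0 ≠ 6, therefore φ is not injective, hence not bijective.
Since φ is not bijective, we determine |image(φ)|. Computing x^51 mod 54 for each x (by repeated squaring, reducing mod 54 at every step), the values φ(0), φ(1), …, φ(53) are: 0, 1, 44, 27, 46, 35, 0, 37, 26, 27, 28, 17, 0, 19, 8, 27, 10, 53, 0, 1, 44, 27, 46, 35, 0, 37, 26, 27, 28, 17, 0, 19, 8, 27, 10, 53, 0, 1, 44, 27, 46, 35, 0, 37, 26, 27, 28, 17, 0, 19, 8, 27, 10, 53.
The distinct values are {0, 1, 8, 10, 17, 19, 26, 27, 28, 35, 37, 44, 46, 53}; there are 14 of them.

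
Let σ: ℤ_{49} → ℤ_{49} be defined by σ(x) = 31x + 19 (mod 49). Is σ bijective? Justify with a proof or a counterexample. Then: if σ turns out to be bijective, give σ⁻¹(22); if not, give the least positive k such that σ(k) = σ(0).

8

If σ(x_1) = σ(x_2), then 31x_1 ≡ 31x_2 (mod 49). Because gcd(31, 49) = 1, we may cancel 31 to get x_1 ≡ x_2 (mod 49).
We now compute 31⁻¹ mod 49 explicitly. Euclid's algorithm: 49 = 1·31 + 18, 31 = 1·18 + 13, 18 = 1·13 + 5, 13 = 2·5 + 3, 5 = 1·3 + 2, 3 = 1·2 + 1; back-substituting gives 1 = 19·31 − 12·49, so 31⁻¹ ≡ 19 (mod 49).
Then y ↦ 19(y − 19) is a two-sided inverse to σ, so every y ∈ ℤ_{49} has a preimage.
Therefore σ is bijective.
Since σ is bijective, we compute σ⁻¹(22): solve 31x + 19 ≡ 22 (mod 49), i.e. 31x ≡ 3 (mod 49).
Multiplying by 31⁻¹ = 19 gives x ≡ 19·3 = 57 = 1·49 + 8 ≡ 8 (mod 49).
Check: σ(8) = 31·8 + 19 = 267 = 5·49 + 22 ≡ 22 (mod 49).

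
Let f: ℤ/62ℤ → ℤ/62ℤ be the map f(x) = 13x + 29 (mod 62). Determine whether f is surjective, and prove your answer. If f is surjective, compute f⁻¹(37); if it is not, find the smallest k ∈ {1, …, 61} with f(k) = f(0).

34

Since gcd(13, 62) = 1, 13 is invertible modulo 62. Euclid's algorithm: 62 = 4·13 + 10, 13 = 1·10 + 3, 10 = 3·3 + 1; back-substituting gives 1 = 43·13 − 9·62, so 13⁻¹ ≡ 43 (mod 62).
For any y ∈ ℤ/62ℤ, x = 43(y − 29) mod 62 satisfies f(x) = 13·43(y − 29) + 29 ≡ y (since 13·43 ≡ 1 mod 62). So every y has a preimage.
Therefore f is surjective.
Since f is surjective, we find f⁻¹(37): we need 13x ≡ 37 − 29 ≡ 8 (mod 62). Using 13⁻¹ = 43: x ≡ 43·8 = 344 = 5·62 + 34, so x = 34.
Check: f(34) = 13·34 + 29 = 471 = 7·62 + 37 ≡ 37 (mod 62).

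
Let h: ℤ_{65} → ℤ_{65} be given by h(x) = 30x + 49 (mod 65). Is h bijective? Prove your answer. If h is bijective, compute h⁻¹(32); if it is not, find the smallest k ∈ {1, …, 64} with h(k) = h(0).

13

We have gcd(30, 65) = 5 > 1. Taking a = 0 and b = 13: h(0) = 49 and h(13) = 30·13 + 49 = 439 ≡ 49 (mod 65).
So h(0) = h(13) while 0 ≠ 13, thus h is not injective, hence not bijective.
Since h is not bijective, we find the least positive k with h(k) = h(0): this means 30k ≡ 0 (mod 65), i.e. 65 ∣ 30k. Since gcd(30, 65) = 5, dividing through by 5 this holds exactly when 13 ∣ 6k, and as gcd(6, 13) = 1, exactly when 13 ∣ k.
The smallest positive such k is 13.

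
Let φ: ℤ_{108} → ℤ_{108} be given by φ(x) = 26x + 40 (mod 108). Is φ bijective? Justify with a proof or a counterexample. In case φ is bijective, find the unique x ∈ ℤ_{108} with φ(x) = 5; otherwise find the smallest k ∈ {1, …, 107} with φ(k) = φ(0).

Recall that φ is injective when φ(u) = φ(v) forces u = v.
We have gcd(26, 108) = 2 > 1. Taking u = 0 and v = 54: φ(0) = 40 and φ(54) = 26·54 + 40 = 1444 ≡ 40 (mod 108).
So φ(0) = φ(54) while 0 ≠ 54, so φ is not injective, hence not bijective.
Since φ is not bijective, we find the least positive k with φ(k) = φ(0): this means 26k ≡ 0 (mod 108), i.e. 108 ∣ 26k. Since gcd(26, 108) = 2, dividing through by 2 this holds exactly when 54 ∣ 13k, and as gcd(13, 54) = 1, exactly when 54 ∣ k.
The smallest positive such k is 54.

54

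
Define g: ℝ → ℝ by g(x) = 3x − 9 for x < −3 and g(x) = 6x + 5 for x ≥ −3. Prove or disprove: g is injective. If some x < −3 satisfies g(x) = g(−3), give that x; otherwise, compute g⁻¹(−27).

-6

Both pieces are strictly increasing (slopes 3 and 6), so each is injective on its own interval.
The left piece maps (−∞, −3) onto (−∞, −18); the right piece maps [−3, ∞) onto [−13, ∞).
These images are disjoint, so no value is attained by both pieces. Therefore g is injective.
Because the two images are disjoint, no x < −3 has g(x) = g(−3), so we compute g⁻¹(−27): −27 lies in (−∞, −18), so solve 3x − 9 = −27: x = (−27 + 9)/3 = −6.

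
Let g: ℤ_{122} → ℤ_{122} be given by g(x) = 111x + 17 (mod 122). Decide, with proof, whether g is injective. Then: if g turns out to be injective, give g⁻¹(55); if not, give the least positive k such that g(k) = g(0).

52

Recall that g is injective if g(s) = g(t) implies s = t.
If g(s) = g(t), then 111s ≡ 111t (mod 122). Because gcd(111, 122) = 1, we may cancel 111 to get s ≡ t (mod 122).
Thus g is injective.
We now compute 111⁻¹ mod 122 explicitly. Euclid's algorithm: 122 = 1·111 + 11, 111 = 10·11 + 1; back-substituting gives 1 = 11·111 − 10·122, so 111⁻¹ ≡ 11 (mod 122).
Since g is injective, we find g⁻¹(55): we need 111x ≡ 55 − 17 ≡ 38 (mod 122). Using 111⁻¹ = 11: x ≡ 11·38 = 418 = 3·122 + 52, so x = 52.
Check: g(52) = 111·52 + 17 = 5789 = 47·122 + 55 ≡ 55 (mod 122).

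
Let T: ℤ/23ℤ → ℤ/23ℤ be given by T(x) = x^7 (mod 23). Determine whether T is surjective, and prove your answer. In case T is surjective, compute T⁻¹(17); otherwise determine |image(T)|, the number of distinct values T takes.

5

Since 23 is prime, the nonzero elements of ℤ/23ℤ form a cyclic group of order 22.
As gcd(7, 22) = 1, raising to the 7th power is a bijection on this group: if a^7 ≡ b^7 then (ab^{−1})^7 = 1, and the only element of order dividing gcd(7, 22) = 1 is 1, so a = b.
With T(0) = 0 this makes T injective on all of ℤ/23ℤ, hence bijective (finite equal-size domain and codomain). In particular T is surjective.
Since T is surjective, we find the preimage of 17. The inverse of x ↦ x^7 on (ℤ/23ℤ)^× is x ↦ x^19, because 7·19 = 133 = 6·22 + 1 ≡ 1 (mod 22) and x^{22} = 1 for x ≠ 0 (Fermat). So T⁻¹(17) = 17^19 mod 23.
Repeated squaring mod 23: 17^1 ≡ 17, 17^2 ≡ 17² = 289 ≡ 13, 17^4 ≡ 13² = 169 ≡ 8, 17^8 ≡ 8² = 64 ≡ 18, 17^16 ≡ 18² = 324 ≡ 2. Since 19 = 16 + 2 + 1, 17^19 ≡ 2·13·17: 2·13 = 26 ≡ 3, then 3·17 = 51 ≡ 5. So 17^19 ≡ 5 (mod 23).
Hence T⁻¹(17) = 5.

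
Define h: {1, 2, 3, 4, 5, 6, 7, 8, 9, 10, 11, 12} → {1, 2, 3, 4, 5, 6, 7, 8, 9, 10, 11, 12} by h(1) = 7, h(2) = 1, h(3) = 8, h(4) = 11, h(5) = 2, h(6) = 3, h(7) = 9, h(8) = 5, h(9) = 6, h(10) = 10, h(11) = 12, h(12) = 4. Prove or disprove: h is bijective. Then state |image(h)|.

The values 7, 1, 8, 11, 2, 3, 9, 5, 6, 10, 12, 4 are a permutation of {1, 2, 3, 4, 5, 6, 7, 8, 9, 10, 11, 12}: each element appears exactly once.
So h is injective and surjective, hence bijective.
The image of h is {1, 2, 3, 4, 5, 6, 7, 8, 9, 10, 11, 12}, which has 12 elements.

12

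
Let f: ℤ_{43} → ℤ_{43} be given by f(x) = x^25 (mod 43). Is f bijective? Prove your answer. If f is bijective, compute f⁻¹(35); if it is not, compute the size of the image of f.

Since 43 is prime, the nonzero elements of ℤ_{43} form a cyclic group of order 42.
As gcd(25, 42) = 1, raising to the 25th power is a bijection on this group: if x_1^25 ≡ x_2^25 then (x_1x_2^{−1})^25 = 1, and the only element of order dividing gcd(25, 42) = 1 is 1, so x_1 = x_2.
With f(0) = 0 this makes f injective on all of ℤ_{43}, hence bijective (finite equal-size domain and codomain). In particular f is bijective.
Since f is bijective, we find the preimage of 35. The inverse of x ↦ x^25 on (ℤ_{43})^× is x ↦ x^37, because 25·37 = 925 = 22·42 + 1 ≡ 1 (mod 42) and x^{42} = 1 for x ≠ 0 (Fermat). So f⁻¹(35) = 35^37 mod 43.
Repeated squaring mod 43: 35^1 ≡ 35, 35^2 ≡ 35² = 1225 ≡ 21, 35^4 ≡ 21² = 441 ≡ 11, 35^8 ≡ 11² = 121 ≡ 35, 35^16 ≡ 35² = 1225 ≡ 21, 35^32 ≡ 21² = 441 ≡ 11. Since 37 = 32 + 4 + 1, 35^37 ≡ 11·11·35: 11·11 = 121 ≡ 35, then 35·35 = 1225 ≡ 21. So 35^37 ≡ 21 (mod 43).
Hence f⁻¹(35) = 21.

21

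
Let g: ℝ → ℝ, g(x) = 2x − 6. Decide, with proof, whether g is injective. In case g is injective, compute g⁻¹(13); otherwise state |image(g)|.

19/2

Recall that g is injective when g(s) = g(t) forces s = t.
Suppose g(s) = g(t). Then 2s − 6 = 2t − 6, so 2s = 2t, so s = t.
Therefore g is injective.
Since g is injective, we compute g⁻¹(13) = (13 + 6)/2 = 19/2.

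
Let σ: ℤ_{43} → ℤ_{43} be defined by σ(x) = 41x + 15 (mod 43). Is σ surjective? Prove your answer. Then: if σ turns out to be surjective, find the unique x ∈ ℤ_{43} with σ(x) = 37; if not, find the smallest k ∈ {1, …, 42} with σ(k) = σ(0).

Since gcd(41, 43) = 1, 41 is invertible modulo 43. Euclid's algorithm: 43 = 1·41 + 2, 41 = 20·2 + 1; back-substituting gives 1 = 21·41 − 20·43, so 41⁻¹ ≡ 21 (mod 43).
Then y ↦ 21(y − 15) is a two-sided inverse to σ, so every y ∈ ℤ_{43} has a preimage.
Thus σ is surjective.
Since σ is surjective, we find σ⁻¹(37): we need 41x ≡ 37 − 15 ≡ 22 (mod 43). Using 41⁻¹ = 21: x ≡ 21·22 = 462 = 10·43 + 32, so x = 32.
Check: σ(32) = 41·32 + 15 = 1327 = 30·43 + 37 ≡ 37 (mod 43).

32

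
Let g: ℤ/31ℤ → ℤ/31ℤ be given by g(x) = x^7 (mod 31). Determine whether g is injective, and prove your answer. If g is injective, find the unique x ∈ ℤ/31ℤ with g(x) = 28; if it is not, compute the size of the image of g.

Since 31 is prime, the nonzero elements of ℤ/31ℤ form a cyclic group of order 30.
As gcd(7, 30) = 1, raising to the 7th power is a bijection on this group: if u^7 ≡ v^7 then (uv^{−1})^7 = 1, and the only element of order dividing gcd(7, 30) = 1 is 1, so u = v.
With g(0) = 0 this makes g injective on all of ℤ/31ℤ, hence bijective (finite equal-size domain and codomain). In particular g is injective.
Since g is injective, we find the preimage of 28. The inverse of x ↦ x^7 on (ℤ/31ℤ)^× is x ↦ x^13, because 7·13 = 91 = 3·30 + 1 ≡ 1 (mod 30) and x^{30} = 1 for x ≠ 0 (Fermat). So g⁻¹(28) = 28^13 mod 31.
Repeated squaring mod 31: 28^1 ≡ 28, 28^2 ≡ 28² = 784 ≡ 9, 28^4 ≡ 9² = 81 ≡ 19, 28^8 ≡ 19² = 361 ≡ 20. Since 13 = 8 + 4 + 1, 28^13 ≡ 20·19·28: 20·19 = 380 ≡ 8, then 8·28 = 224 ≡ 7. So 28^13 ≡ 7 (mod 31).
Hence g⁻¹(28) = 7.

7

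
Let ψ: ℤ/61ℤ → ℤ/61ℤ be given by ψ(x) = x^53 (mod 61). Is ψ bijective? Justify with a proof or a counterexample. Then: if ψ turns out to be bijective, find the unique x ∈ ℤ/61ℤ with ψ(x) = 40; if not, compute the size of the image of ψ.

Since 61 is prime, the nonzero elements of ℤ/61ℤ form a cyclic group of order 60.
As gcd(53, 60) = 1, raising to the 53rd power is a bijection on this group: if u^53 ≡ v^53 then (uv^{−1})^53 = 1, and the only element of order dividing gcd(53, 60) = 1 is 1, so u = v.
With ψ(0) = 0 this makes ψ injective on all of ℤ/61ℤ, hence bijective (finite equal-size domain and codomain). In particular ψ is bijective.
Since ψ is bijective, we find the preimage of 40. The inverse of x ↦ x^53 on (ℤ/61ℤ)^× is x ↦ x^17, because 53·17 = 901 = 15·60 + 1 ≡ 1 (mod 60) and x^{60} = 1 for x ≠ 0 (Fermat). So ψ⁻¹(40) = 40^17 mod 61.
Repeated squaring mod 61: 40^1 ≡ 40, 40^2 ≡ 40² = 1600 ≡ 14, 40^4 ≡ 14² = 196 ≡ 13, 40^8 ≡ 13² = 169 ≡ 47, 40^16 ≡ 47² = 2209 ≡ 13. Since 17 = 16 + 1, 40^17 ≡ 13·40: 13·40 = 520 ≡ 32. So 40^17 ≡ 32 (mod 61).
Hence ψ⁻¹(40) = 32.

32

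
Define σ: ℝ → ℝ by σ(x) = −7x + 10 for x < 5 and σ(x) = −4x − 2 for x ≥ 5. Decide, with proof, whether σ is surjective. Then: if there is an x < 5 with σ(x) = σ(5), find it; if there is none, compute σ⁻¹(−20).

Both pieces are strictly decreasing (slopes −7 and −4), so each is injective on its own interval.
The left piece maps (−∞, 5) onto (−25, ∞); the right piece maps [5, ∞) onto (−∞, −22].
The union (−25, ∞) ∪ (−∞, −22] covers ℝ, so σ is surjective.
For the follow-up: the images overlap, so an x < 5 with σ(x) = σ(5) exists. σ(5) = −22; solving −7x + 10 = −22 for x < 5 gives x = (−22 − 10)/(−7) = 32/7.

32/7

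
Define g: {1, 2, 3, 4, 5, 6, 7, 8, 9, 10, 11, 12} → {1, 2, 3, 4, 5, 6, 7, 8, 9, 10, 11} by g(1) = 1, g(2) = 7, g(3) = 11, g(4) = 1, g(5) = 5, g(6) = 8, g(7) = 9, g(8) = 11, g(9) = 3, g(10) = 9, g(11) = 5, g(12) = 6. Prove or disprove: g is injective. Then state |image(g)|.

8

g(1) = 1 = g(4) with 1 ≠ 4, so g is not injective.
The image of g is {1, 3, 5, 6, 7, 8, 9, 11}, which has 8 elements.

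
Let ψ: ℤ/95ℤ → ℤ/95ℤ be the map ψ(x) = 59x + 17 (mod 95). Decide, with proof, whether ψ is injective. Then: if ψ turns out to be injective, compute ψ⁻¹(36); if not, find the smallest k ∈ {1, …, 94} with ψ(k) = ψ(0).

Suppose ψ(u) = ψ(v) in ℤ/95ℤ. Then 59u + 17 ≡ 59v + 17 (mod 95), so 59(u − v) ≡ 0 (mod 95).
Since gcd(59, 95) = 1, 59 is invertible modulo 95, thus u − v ≡ 0 (mod 95), i.e. u = v.
Thus ψ is injective.
We now compute 59⁻¹ mod 95 explicitly. Euclid's algorithm: 95 = 1·59 + 36, 59 = 1·36 + 23, 36 = 1·23 + 13, 23 = 1·13 + 10, 13 = 1·10 + 3, 10 = 3·3 + 1; back-substituting gives 1 = 29·59 − 18·95, so 59⁻¹ ≡ 29 (mod 95).
Since ψ is injective, we find ψ⁻¹(36): we need 59x ≡ 36 − 17 ≡ 19 (mod 95). Using 59⁻¹ = 29: x ≡ 29·19 = 551 = 5·95 + 76, so x = 76.
Check: ψ(76) = 59·76 + 17 = 4501 = 47·95 + 36 ≡ 36 (mod 95).

76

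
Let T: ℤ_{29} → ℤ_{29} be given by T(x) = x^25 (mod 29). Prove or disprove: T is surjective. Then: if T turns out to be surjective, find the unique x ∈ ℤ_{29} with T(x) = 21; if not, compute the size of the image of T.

14

Since 29 is prime, the nonzero elements of ℤ_{29} form a cyclic group of order 28.
As gcd(25, 28) = 1, raising to the 25th power is a bijection on this group: if u^25 ≡ v^25 then (uv^{−1})^25 = 1, and the only element of order dividing gcd(25, 28) = 1 is 1, so u = v.
With T(0) = 0 this makes T injective on all of ℤ_{29}, hence bijective (finite equal-size domain and codomain). In particular T is surjective.
Since T is surjective, we find the preimage of 21. The inverse of x ↦ x^25 on (ℤ_{29})^× is x ↦ x^9, because 25·9 = 225 = 8·28 + 1 ≡ 1 (mod 28) and x^{28} = 1 for x ≠ 0 (Fermat). So T⁻¹(21) = 21^9 mod 29.
Repeated squaring mod 29: 21^1 ≡ 21, 21^2 ≡ 21² = 441 ≡ 6, 21^4 ≡ 6² = 36 ≡ 7, 21^8 ≡ 7² = 49 ≡ 20. Since 9 = 8 + 1, 21^9 ≡ 20·21: 20·21 = 420 ≡ 14. So 21^9 ≡ 14 (mod 29).
Hence T⁻¹(21) = 14.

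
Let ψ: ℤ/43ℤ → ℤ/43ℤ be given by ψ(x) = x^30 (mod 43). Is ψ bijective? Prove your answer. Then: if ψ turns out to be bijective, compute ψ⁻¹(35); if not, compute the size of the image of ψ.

8

ψ(1) = 1^30 = 1.
ψ(6): Repeated squaring mod 43: 6^1 ≡ 6, 6^2 ≡ 6² = 36, 6^4 ≡ 36² = 1296 ≡ 6, 6^8 ≡ 6² = 36, 6^16 ≡ 36² = 1296 ≡ 6. Since 30 = 16 + 8 + 4 + 2, 6^30 ≡ 6·36·6·36: 6·36 = 216 ≡ 1, then 1·6 = 6, then 6·36 = 216 ≡ 1. So 6^30 ≡ 1 (mod 43).
So ψ(1) = ψ(6) = 1 while 1 ≠ 6, thus ψ is not injective, hence not bijective.
Since ψ is not bijective, we determine |image(ψ)|. Computing x^30 mod 43 for each x (by repeated squaring, reducing mod 43 at every step), the values ψ(0), ψ(1), …, ψ(42) are: 0, 1, 4, 11, 16, 21, 1, 1, 21, 35, 41, 35, 4, 21, 4, 16, 41, 41, 11, 16, 35, 11, 11, 35, 16, 11, 41, 41, 16, 4, 21, 4, 35, 41, 35, 21, 1, 1, 21, 16, 11, 4, 1.
The distinct values are {0, 1, 4, 11, 16, 21, 35, 41}; there are 8 of them.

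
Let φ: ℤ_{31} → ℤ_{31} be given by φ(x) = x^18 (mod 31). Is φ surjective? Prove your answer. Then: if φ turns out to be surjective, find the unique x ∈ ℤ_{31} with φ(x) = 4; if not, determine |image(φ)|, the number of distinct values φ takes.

6

φ(1) = 1^18 = 1.
φ(5): Repeated squaring mod 31: 5^1 ≡ 5, 5^2 ≡ 5² = 25, 5^4 ≡ 25² = 625 ≡ 5, 5^8 ≡ 5² = 25, 5^16 ≡ 25² = 625 ≡ 5. Since 18 = 16 + 2, 5^18 ≡ 5·25: 5·25 = 125 ≡ 1. So 5^18 ≡ 1 (mod 31).
So φ(1) = φ(5) = 1 while 1 ≠ 5, hence φ is not injective.
A non-injective map from the 31-element set ℤ_{31} to itself takes at most 30 distinct values, so it cannot be surjective. So φ is not surjective.
Since φ is not surjective, we determine |image(φ)|. Computing x^18 mod 31 for each x (by repeated squaring, reducing mod 31 at every step), the values φ(0), φ(1), …, φ(30) are: 0, 1, 8, 4, 2, 1, 1, 2, 16, 16, 8, 2, 8, 4, 16, 4, 4, 16, 4, 8, 2, 8, 16, 16, 2, 1, 1, 2, 4, 8, 1.
The distinct values are {0, 1, 2, 4, 8, 16}; there are 6 of them.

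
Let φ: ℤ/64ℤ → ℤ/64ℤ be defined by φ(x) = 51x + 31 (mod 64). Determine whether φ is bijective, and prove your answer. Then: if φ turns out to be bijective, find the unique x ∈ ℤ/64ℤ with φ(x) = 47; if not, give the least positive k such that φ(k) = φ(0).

48

Suppose φ(x_1) = φ(x_2) in ℤ/64ℤ. Then 51x_1 + 31 ≡ 51x_2 + 31 (mod 64), therefore 51(x_1 − x_2) ≡ 0 (mod 64).
Since gcd(51, 64) = 1, 51 is invertible modulo 64, so x_1 − x_2 ≡ 0 (mod 64), i.e. x_1 = x_2.
We now compute 51⁻¹ mod 64 explicitly. Euclid's algorithm: 64 = 1·51 + 13, 51 = 3·13 + 12, 13 = 1·12 + 1; back-substituting gives 1 = 59·51 − 47·64, so 51⁻¹ ≡ 59 (mod 64).
For any y ∈ ℤ/64ℤ, x = 59(y − 31) mod 64 satisfies φ(x) = 51·59(y − 31) + 31 ≡ y (since 51·59 ≡ 1 mod 64). So every y has a preimage.
Therefore φ is bijective.
Since φ is bijective, we compute φ⁻¹(47): solve 51x + 31 ≡ 47 (mod 64), i.e. 51x ≡ 16 (mod 64).
Multiplying by 51⁻¹ = 59 gives x ≡ 59·16 = 944 = 14·64 + 48 ≡ 48 (mod 64).
Check: φ(48) = 51·48 + 31 = 2479 = 38·64 + 47 ≡ 47 (mod 64).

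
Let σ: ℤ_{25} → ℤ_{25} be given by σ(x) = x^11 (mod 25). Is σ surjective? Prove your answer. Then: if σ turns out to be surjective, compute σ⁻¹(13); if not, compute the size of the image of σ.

σ(0) = 0^11 = 0.
σ(5): Repeated squaring mod 25: 5^1 ≡ 5, 5^2 ≡ 5² = 25 ≡ 0, 5^4 ≡ 0² = 0, 5^8 ≡ 0² = 0. Since 11 = 8 + 2 + 1, 5^11 ≡ 0·0·5: 0·0 = 0, then 0·5 = 0. So 5^11 ≡ 0 (mod 25).
So σ(0) = σ(5) = 0 while 0 ≠ 5, thus σ is not injective.
A non-injective map from the 25-element set ℤ_{25} to itself takes at most 24 distinct values, so it cannot be surjective. Thus σ is not surjective.
Since σ is not surjective, we determine |image(σ)|. Computing x^11 mod 25 for each x (by repeated squaring, reducing mod 25 at every step), the values σ(0), σ(1), …, σ(24) are: 0, 1, 23, 22, 4, 0, 6, 18, 17, 9, 0, 11, 13, 12, 14, 0, 16, 8, 7, 19, 0, 21, 3, 2, 24.
The distinct values are {0, 1, 2, 3, 4, 6, 7, 8, 9, 11, 12, 13, 14, 16, 17, 18, 19, 21, 22, 23, 24}; there are 21 of them.

21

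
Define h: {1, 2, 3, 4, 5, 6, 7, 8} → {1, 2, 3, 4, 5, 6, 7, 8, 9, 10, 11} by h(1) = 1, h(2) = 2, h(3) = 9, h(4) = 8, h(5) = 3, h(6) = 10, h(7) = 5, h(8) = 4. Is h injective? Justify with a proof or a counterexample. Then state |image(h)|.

8

The values h(1), …, h(8) are 1, 2, 9, 8, 3, 10, 5, 4 — all distinct.
So h(a) = h(b) only when a = b, and h is injective.
The image of h is {1, 2, 3, 4, 5, 8, 9, 10}, which has 8 elements.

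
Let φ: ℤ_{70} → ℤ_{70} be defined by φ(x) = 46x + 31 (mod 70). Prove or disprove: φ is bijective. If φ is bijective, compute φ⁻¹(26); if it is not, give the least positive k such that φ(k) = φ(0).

We have gcd(46, 70) = 2 > 1. Taking a = 0 and b = 35: φ(0) = 31 and φ(35) = 46·35 + 31 = 1641 ≡ 31 (mod 70).
So φ(0) = φ(35) while 0 ≠ 35, so φ is not injective, hence not bijective.
Since φ is not bijective, we find the least positive k with φ(k) = φ(0): this means 46k ≡ 0 (mod 70), i.e. 70 ∣ 46k. Since gcd(46, 70) = 2, dividing through by 2 this holds exactly when 35 ∣ 23k, and as gcd(23, 35) = 1, exactly when 35 ∣ k.
The smallest positive such k is 35.

35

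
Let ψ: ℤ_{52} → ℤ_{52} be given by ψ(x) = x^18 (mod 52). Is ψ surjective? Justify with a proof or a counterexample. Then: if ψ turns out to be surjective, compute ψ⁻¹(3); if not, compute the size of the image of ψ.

6

ψ(1) = 1^18 = 1.
ψ(3): Repeated squaring mod 52: 3^1 ≡ 3, 3^2 ≡ 3² = 9, 3^4 ≡ 9² = 81 ≡ 29, 3^8 ≡ 29² = 841 ≡ 9, 3^16 ≡ 9² = 81 ≡ 29. Since 18 = 16 + 2, 3^18 ≡ 29·9: 29·9 = 261 ≡ 1. So 3^18 ≡ 1 (mod 52).
So ψ(1) = ψ(3) = 1 while 1 ≠ 3, thus ψ is not injective.
A non-injective map from the 52-element set ℤ_{52} to itself takes at most 51 distinct values, so it cannot be surjective. Therefore ψ is not surjective.
Since ψ is not surjective, we determine |image(ψ)|. Computing x^18 mod 52 for each x (by repeated squaring, reducing mod 52 at every step), the values ψ(0), ψ(1), …, ψ(51) are: 0, 1, 12, 1, 40, 25, 12, 25, 12, 1, 40, 25, 40, 13, 40, 25, 40, 1, 12, 25, 12, 25, 40, 1, 12, 1, 0, 1, 12, 1, 40, 25, 12, 25, 12, 1, 40, 25, 40, 13, 40, 25, 40, 1, 12, 25, 12, 25, 40, 1, 12, 1.
The distinct values are {0, 1, 12, 13, 25, 40}; there are 6 of them.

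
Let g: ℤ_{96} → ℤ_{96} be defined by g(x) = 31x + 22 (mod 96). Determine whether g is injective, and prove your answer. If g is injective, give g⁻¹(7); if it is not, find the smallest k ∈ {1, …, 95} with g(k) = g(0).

15

Suppose g(x_1) = g(x_2) in ℤ_{96}. Then 31x_1 + 22 ≡ 31x_2 + 22 (mod 96), hence 31(x_1 − x_2) ≡ 0 (mod 96).
Since gcd(31, 96) = 1, 31 is invertible modulo 96, therefore x_1 − x_2 ≡ 0 (mod 96), i.e. x_1 = x_2.
Thus g is injective.
We now compute 31⁻¹ mod 96 explicitly. Euclid's algorithm: 96 = 3·31 + 3, 31 = 10·3 + 1; back-substituting gives 1 = 31·31 − 10·96, so 31⁻¹ ≡ 31 (mod 96).
Since g is injective, we compute g⁻¹(7): solve 31x + 22 ≡ 7 (mod 96), i.e. 31x ≡ 81 (mod 96).
Multiplying by 31⁻¹ = 31 gives x ≡ 31·81 = 2511 = 26·96 + 15 ≡ 15 (mod 96).
Check: g(15) = 31·15 + 22 = 487 = 5·96 + 7 ≡ 7 (mod 96).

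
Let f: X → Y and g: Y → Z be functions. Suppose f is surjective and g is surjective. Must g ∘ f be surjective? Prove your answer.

surjective

Let c ∈ Z. Since g is surjective, there is b ∈ Y with g(b) = c. Since f is surjective, there is a ∈ X with f(a) = b.
Then (g ∘ f)(a) = g(b) = c. Therefore g ∘ f is surjective.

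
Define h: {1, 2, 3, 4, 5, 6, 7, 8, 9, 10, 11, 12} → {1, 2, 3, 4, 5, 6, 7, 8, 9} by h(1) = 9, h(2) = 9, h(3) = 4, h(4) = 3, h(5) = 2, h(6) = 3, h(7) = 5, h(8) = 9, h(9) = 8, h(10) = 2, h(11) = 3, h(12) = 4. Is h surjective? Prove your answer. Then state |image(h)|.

No element maps to 1, so h is not surjective.
The image of h is {2, 3, 4, 5, 8, 9}, which has 6 elements.

6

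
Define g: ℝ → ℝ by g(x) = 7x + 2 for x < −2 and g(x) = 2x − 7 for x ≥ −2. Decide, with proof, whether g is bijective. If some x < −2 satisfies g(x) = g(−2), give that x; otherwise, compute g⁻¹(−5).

1

Both pieces are strictly increasing (slopes 7 and 2), so each is injective on its own interval.
The left piece maps (−∞, −2) onto (−∞, −12); the right piece maps [−2, ∞) onto [−11, ∞).
The images leave a gap (−12 has no preimage), so g is not surjective, hence not bijective.
Because the two images are disjoint, no x < −2 has g(x) = g(−2), so we compute g⁻¹(−5): −5 lies in [−11, ∞), so solve 2x − 7 = −5: x = (−5 + 7)/2 = 1.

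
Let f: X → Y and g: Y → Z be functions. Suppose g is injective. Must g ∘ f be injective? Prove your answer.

not injective

No. Take X = {0, 1}, Y = Z = {0, 1, 2, 3}, f(0) = f(1) = 0, and g = identity (injective).
Then (g ∘ f)(0) = (g ∘ f)(1) = 0 with 0 ≠ 1, so g ∘ f is not injective.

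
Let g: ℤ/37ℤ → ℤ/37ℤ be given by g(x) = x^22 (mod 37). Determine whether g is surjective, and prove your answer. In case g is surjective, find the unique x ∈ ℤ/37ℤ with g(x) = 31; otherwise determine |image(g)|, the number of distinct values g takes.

19

g(18): Repeated squaring mod 37: 18^1 ≡ 18, 18^2 ≡ 18² = 324 ≡ 28, 18^4 ≡ 28² = 784 ≡ 7, 18^8 ≡ 7² = 49 ≡ 12, 18^16 ≡ 12² = 144 ≡ 33. Since 22 = 16 + 4 + 2, 18^22 ≡ 33·7·28: 33·7 = 231 ≡ 9, then 9·28 = 252 ≡ 30. So 18^22 ≡ 30 (mod 37).
g(19): Repeated squaring mod 37: 19^1 ≡ 19, 19^2 ≡ 19² = 361 ≡ 28, 19^4 ≡ 28² = 784 ≡ 7, 19^8 ≡ 7² = 49 ≡ 12, 19^16 ≡ 12² = 144 ≡ 33. Since 22 = 16 + 4 + 2, 19^22 ≡ 33·7·28: 33·7 = 231 ≡ 9, then 9·28 = 252 ≡ 30. So 19^22 ≡ 30 (mod 37).
So g(18) = g(19) = 30 while 18 ≠ 19, so g is not injective.
A non-injective map from the 37-element set ℤ/37ℤ to itself takes at most 36 distinct values, so it cannot be surjective. So g is not surjective.
Since g is not surjective, we determine |image(g)|. Computing x^22 mod 37 for each x (by repeated squaring, reducing mod 37 at every step), the values g(0), g(1), …, g(36) are: 0, 1, 21, 7, 34, 4, 36, 33, 11, 12, 10, 26, 16, 3, 27, 28, 9, 25, 30, 30, 25, 9, 28, 27, 3, 16, 26, 10, 12, 11, 33, 36, 4, 34, 7, 21, 1.
The distinct values are {0, 1, 3, 4, 7, 9, 10, 11, 12, 16, 21, 25, 26, 27, 28, 30, 33, 34, 36}; there are 19 of them.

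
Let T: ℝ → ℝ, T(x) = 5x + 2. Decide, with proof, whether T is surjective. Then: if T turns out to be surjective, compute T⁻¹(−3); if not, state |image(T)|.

Recall that T is surjective if every y in the codomain equals T(x) for some x in the domain.
For any y ∈ ℝ, x = (y − 2)/5 satisfies T(x) = y.
So T is surjective.
Since T is surjective, we compute T⁻¹(−3) = (−3 − 2)/5 = −1.

-1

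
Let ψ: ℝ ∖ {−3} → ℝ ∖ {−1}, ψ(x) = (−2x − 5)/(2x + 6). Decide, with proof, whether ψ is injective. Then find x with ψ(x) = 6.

Suppose ψ(a) = ψ(b). Cross-multiplying: (−2a − 5)(2b + 6) = (−2b − 5)(2a + 6).
Expanding both sides and cancelling the symmetric terms leaves −2·(a − b) = 0. Since −2 ≠ 0, a = b. Hence ψ is injective.
Solving ψ(x) = 6: cross-multiplying gives −2x − 5 = 6(2x + 6), which rearranges to −14x = 41, so x = −41/14.

-41/14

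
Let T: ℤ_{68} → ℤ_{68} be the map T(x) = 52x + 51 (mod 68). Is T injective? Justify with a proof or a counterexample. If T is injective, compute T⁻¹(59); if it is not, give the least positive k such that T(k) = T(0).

By definition, injectivity means: for all a, b in the domain, T(a) = T(b) implies a = b.
We have gcd(52, 68) = 4 > 1. Taking a = 0 and b = 17: T(0) = 51 and T(17) = 52·17 + 51 = 935 ≡ 51 (mod 68).
So T(0) = T(17) while 0 ≠ 17, thus T is not injective.
Since T is not injective, we find the least positive k with T(k) = T(0): this means 52k ≡ 0 (mod 68), i.e. 68 ∣ 52k. Since gcd(52, 68) = 4, dividing through by 4 this holds exactly when 17 ∣ 13k, and as gcd(13, 17) = 1, exactly when 17 ∣ k.
The smallest positive such k is 17.

17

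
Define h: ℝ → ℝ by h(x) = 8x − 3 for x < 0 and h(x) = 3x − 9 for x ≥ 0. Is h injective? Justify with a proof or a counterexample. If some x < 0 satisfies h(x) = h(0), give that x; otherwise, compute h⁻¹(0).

Both pieces are strictly increasing (slopes 8 and 3), so each is injective on its own interval.
The left piece maps (−∞, 0) onto (−∞, −3); the right piece maps [0, ∞) onto [−9, ∞).
These images overlap. In particular h(0) = −9 (right piece), and solving 8x − 3 = −9 on the left piece gives x = −3/4 < 0.
So h(−3/4) = h(0) with −3/4 ≠ 0, and h is not injective. This x = −3/4 is the requested value below 0.

-3/4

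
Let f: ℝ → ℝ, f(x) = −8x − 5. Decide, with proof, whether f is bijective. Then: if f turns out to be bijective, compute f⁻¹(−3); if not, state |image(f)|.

Suppose f(a) = f(b). Then −8a − 5 = −8b − 5, so −8a = −8b, therefore a = b.
For any y ∈ ℝ, x = (y + 5)/(−8) satisfies f(x) = y.
So f is bijective.
Since f is bijective, we compute f⁻¹(−3) = (−3 + 5)/(−8) = −1/4.

-1/4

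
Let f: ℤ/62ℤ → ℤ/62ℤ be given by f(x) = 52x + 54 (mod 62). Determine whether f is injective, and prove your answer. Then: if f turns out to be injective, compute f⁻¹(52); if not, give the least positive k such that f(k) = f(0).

31

Recall: f is injective when f(x_1) = f(x_2) forces x_1 = x_2.
We have gcd(52, 62) = 2 > 1. Taking x_1 = 0 and x_2 = 31: f(0) = 54 and f(31) = 52·31 + 54 = 1666 ≡ 54 (mod 62).
So f(0) = f(31) while 0 ≠ 31, thus f is not injective.
Since f is not injective, we find the least positive k with f(k) = f(0): this means 52k ≡ 0 (mod 62), i.e. 62 ∣ 52k. Since gcd(52, 62) = 2, dividing through by 2 this holds exactly when 31 ∣ 26k, and as gcd(26, 31) = 1, exactly when 31 ∣ k.
The smallest positive such k is 31.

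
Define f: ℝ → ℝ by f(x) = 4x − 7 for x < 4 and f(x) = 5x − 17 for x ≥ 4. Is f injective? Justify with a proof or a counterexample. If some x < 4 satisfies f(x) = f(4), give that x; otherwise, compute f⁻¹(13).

Both pieces are strictly increasing (slopes 4 and 5), so each is injective on its own interval.
The left piece maps (−∞, 4) onto (−∞, 9); the right piece maps [4, ∞) onto [3, ∞).
These images overlap. In particular f(4) = 3 (right piece), and solving 4x − 7 = 3 on the left piece gives x = 5/2 < 4.
So f(5/2) = f(4) with 5/2 ≠ 4, and f is not injective. This x = 5/2 is the requested value below 4.

5/2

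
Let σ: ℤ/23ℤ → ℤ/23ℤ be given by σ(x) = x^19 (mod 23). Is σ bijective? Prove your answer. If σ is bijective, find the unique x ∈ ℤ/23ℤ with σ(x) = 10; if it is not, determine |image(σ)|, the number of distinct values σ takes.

Since 23 is prime, the nonzero elements of ℤ/23ℤ form a cyclic group of order 22.
As gcd(19, 22) = 1, raising to the 19th power is a bijection on this group: if s^19 ≡ t^19 then (st^{−1})^19 = 1, and the only element of order dividing gcd(19, 22) = 1 is 1, so s = t.
With σ(0) = 0 this makes σ injective on all of ℤ/23ℤ, hence bijective (finite equal-size domain and codomain). In particular σ is bijective.
Since σ is bijective, we find the preimage of 10. The inverse of x ↦ x^19 on (ℤ/23ℤ)^× is x ↦ x^7, because 19·7 = 133 = 6·22 + 1 ≡ 1 (mod 22) and x^{22} = 1 for x ≠ 0 (Fermat). So σ⁻¹(10) = 10^7 mod 23.
Repeated squaring mod 23: 10^1 ≡ 10, 10^2 ≡ 10² = 100 ≡ 8, 10^4 ≡ 8² = 64 ≡ 18. Since 7 = 4 + 2 + 1, 10^7 ≡ 18·8·10: 18·8 = 144 ≡ 6, then 6·10 = 60 ≡ 14. So 10^7 ≡ 14 (mod 23).
Hence σ⁻¹(10) = 14.

14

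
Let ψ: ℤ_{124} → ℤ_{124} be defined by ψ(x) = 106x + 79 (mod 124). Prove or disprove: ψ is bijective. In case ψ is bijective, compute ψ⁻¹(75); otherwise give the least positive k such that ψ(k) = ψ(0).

62

Recall: ψ is injective when ψ(s) = ψ(t) forces s = t.
We have gcd(106, 124) = 2 > 1. Taking s = 0 and t = 62: ψ(0) = 79 and ψ(62) = 106·62 + 79 = 6651 ≡ 79 (mod 124).
So ψ(0) = ψ(62) while 0 ≠ 62, hence ψ is not injective, hence not bijective.
Since ψ is not bijective, we find the least positive k with ψ(k) = ψ(0): this means 106k ≡ 0 (mod 124), i.e. 124 ∣ 106k. Since gcd(106, 124) = 2, dividing through by 2 this holds exactly when 62 ∣ 53k, and as gcd(53, 62) = 1, exactly when 62 ∣ k.
The smallest positive such k is 62.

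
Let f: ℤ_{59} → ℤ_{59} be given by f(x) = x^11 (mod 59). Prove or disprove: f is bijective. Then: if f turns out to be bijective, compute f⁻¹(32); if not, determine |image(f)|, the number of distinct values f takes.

42

Since 59 is prime, the nonzero elements of ℤ_{59} form a cyclic group of order 58.
As gcd(11, 58) = 1, raising to the 11th power is a bijection on this group: if s^11 ≡ t^11 then (st^{−1})^11 = 1, and the only element of order dividing gcd(11, 58) = 1 is 1, so s = t.
With f(0) = 0 this makes f injective on all of ℤ_{59}, hence bijective (finite equal-size domain and codomain). In particular f is bijective.
Since f is bijective, we find the preimage of 32. The inverse of x ↦ x^11 on (ℤ_{59})^× is x ↦ x^37, because 11·37 = 407 = 7·58 + 1 ≡ 1 (mod 58) and x^{58} = 1 for x ≠ 0 (Fermat). So f⁻¹(32) = 32^37 mod 59.
Repeated squaring mod 59: 32^1 ≡ 32, 32^2 ≡ 32² = 1024 ≡ 21, 32^4 ≡ 21² = 441 ≡ 28, 32^8 ≡ 28² = 784 ≡ 17, 32^16 ≡ 17² = 289 ≡ 53, 32^32 ≡ 53² = 2809 ≡ 36. Since 37 = 32 + 4 + 1, 32^37 ≡ 36·28·32: 36·28 = 1008 ≡ 5, then 5·32 = 160 ≡ 42. So 32^37 ≡ 42 (mod 59).
Hence f⁻¹(32) = 42.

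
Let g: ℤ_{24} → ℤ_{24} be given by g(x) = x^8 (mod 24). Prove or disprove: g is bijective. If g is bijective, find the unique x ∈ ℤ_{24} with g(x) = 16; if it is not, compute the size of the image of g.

g(2): Repeated squaring mod 24: 2^1 ≡ 2, 2^2 ≡ 2² = 4, 2^4 ≡ 4² = 16, 2^8 ≡ 16² = 256 ≡ 16. So 2^8 ≡ 16 (mod 24).
g(4): Repeated squaring mod 24: 4^1 ≡ 4, 4^2 ≡ 4² = 16, 4^4 ≡ 16² = 256 ≡ 16, 4^8 ≡ 16² = 256 ≡ 16. So 4^8 ≡ 16 (mod 24).
So g(2) = g(4) = 16 while 2 ≠ 4, hence g is not injective, hence not bijective.
Since g is not bijective, we determine |image(g)|. Computing x^8 mod 24 for each x (by repeated squaring, reducing mod 24 at every step), the values g(0), g(1), …, g(23) are: 0, 1, 16, 9, 16, 1, 0, 1, 16, 9, 16, 1, 0, 1, 16, 9, 16, 1, 0, 1, 16, 9, 16, 1.
The distinct values are {0, 1, 9, 16}; there are 4 of them.

4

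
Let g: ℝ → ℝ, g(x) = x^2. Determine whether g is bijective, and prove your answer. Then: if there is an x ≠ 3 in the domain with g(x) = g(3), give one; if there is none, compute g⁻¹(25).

g(3) = 9 = (−3)^2 = g(−3) (since 2 is even), with 3 ≠ −3. So g is not injective, hence not bijective.
For the follow-up, such an x exists: taking x = −3 ∈ ℝ gives g(−3) = 9 = g(3) with −3 ≠ 3.

-3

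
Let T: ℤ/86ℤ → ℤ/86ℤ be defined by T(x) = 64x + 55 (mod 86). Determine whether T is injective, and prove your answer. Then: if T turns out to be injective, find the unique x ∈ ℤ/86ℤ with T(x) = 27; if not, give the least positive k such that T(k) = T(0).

43

Recall: injectivity means: for all a, b in the domain, T(a) = T(b) implies a = b.
We have gcd(64, 86) = 2 > 1. Taking a = 0 and b = 43: T(0) = 55 and T(43) = 64·43 + 55 = 2807 ≡ 55 (mod 86).
So T(0) = T(43) while 0 ≠ 43, therefore T is not injective.
Since T is not injective, we find the least positive k with T(k) = T(0): this means 64k ≡ 0 (mod 86), i.e. 86 ∣ 64k. Since gcd(64, 86) = 2, dividing through by 2 this holds exactly when 43 ∣ 32k, and as gcd(32, 43) = 1, exactly when 43 ∣ k.
The smallest positive such k is 43.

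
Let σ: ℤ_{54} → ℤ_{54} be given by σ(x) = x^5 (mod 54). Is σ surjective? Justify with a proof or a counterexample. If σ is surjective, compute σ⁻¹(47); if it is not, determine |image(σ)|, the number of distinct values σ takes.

38

σ(0) = 0^5 = 0.
σ(6): Repeated squaring mod 54: 6^1 ≡ 6, 6^2 ≡ 6² = 36, 6^4 ≡ 36² = 1296 ≡ 0. Since 5 = 4 + 1, 6^5 ≡ 0·6: 0·6 = 0. So 6^5 ≡ 0 (mod 54).
So σ(0) = σ(6) = 0 while 0 ≠ 6, so σ is not injective.
A non-injective map from the 54-element set ℤ_{54} to itself takes at most 53 distinct values, so it cannot be surjective. Therefore σ is not surjective.
Since σ is not surjective, we determine |image(σ)|. Computing x^5 mod 54 for each x (by repeated squaring, reducing mod 54 at every step), the values σ(0), σ(1), …, σ(53) are: 0, 1, 32, 27, 52, 47, 0, 13, 44, 27, 46, 23, 0, 43, 38, 27, 4, 35, 0, 37, 14, 27, 34, 29, 0, 49, 26, 27, 28, 5, 0, 25, 20, 27, 40, 17, 0, 19, 50, 27, 16, 11, 0, 31, 8, 27, 10, 41, 0, 7, 2, 27, 22, 53.
The distinct values are {0, 1, 2, 4, 5, 7, 8, 10, 11, 13, 14, 16, 17, 19, 20, 22, 23, 25, 26, 27, 28, 29, 31, 32, 34, 35, 37, 38, 40, 41, 43, 44, 46, 47, 49, 50, 52, 53}; there are 38 of them.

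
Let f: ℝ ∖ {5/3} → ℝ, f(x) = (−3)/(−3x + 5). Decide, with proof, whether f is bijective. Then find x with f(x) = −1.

If f(x) = 0, cross-multiplying gives −3(−3) = 0(−3x + 5), which simplifies to 9 = 0 — false.  So 0 has no preimage and f is not surjective.
Hence f is not bijective.
Solving f(x) = −1: cross-multiplying gives −3 = −1(−3x + 5), which rearranges to −3x = −2, so x = 2/3.

2/3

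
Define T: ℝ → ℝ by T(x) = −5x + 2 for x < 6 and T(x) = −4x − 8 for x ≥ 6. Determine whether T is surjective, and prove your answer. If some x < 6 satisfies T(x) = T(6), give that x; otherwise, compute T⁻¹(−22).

24/5

Both pieces are strictly decreasing (slopes −5 and −4), so each is injective on its own interval.
The left piece maps (−∞, 6) onto (−28, ∞); the right piece maps [6, ∞) onto (−∞, −32].
The union (−28, ∞) ∪ (−∞, −32] omits the interval between −28 and −32; in particular −28 has no preimage. So T is not surjective.
Because the two images are disjoint, no x < 6 has T(x) = T(6), so we compute T⁻¹(−22): −22 lies in (−28, ∞), so solve −5x + 2 = −22: x = (−22 − 2)/(−5) = 24/5.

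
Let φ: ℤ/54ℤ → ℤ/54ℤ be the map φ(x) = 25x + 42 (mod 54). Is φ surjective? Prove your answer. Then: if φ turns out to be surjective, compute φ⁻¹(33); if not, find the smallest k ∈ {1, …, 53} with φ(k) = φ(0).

45

Since gcd(25, 54) = 1, 25 is invertible modulo 54. Euclid's algorithm: 54 = 2·25 + 4, 25 = 6·4 + 1; back-substituting gives 1 = 13·25 − 6·54, so 25⁻¹ ≡ 13 (mod 54).
Then y ↦ 13(y − 42) is a two-sided inverse to φ, so every y ∈ ℤ/54ℤ has a preimage.
Hence φ is surjective.
Since φ is surjective, we compute φ⁻¹(33): solve 25x + 42 ≡ 33 (mod 54), i.e. 25x ≡ 45 (mod 54).
Multiplying by 25⁻¹ = 13 gives x ≡ 13·45 = 585 = 10·54 + 45 ≡ 45 (mod 54).
Check: φ(45) = 25·45 + 42 = 1167 = 21·54 + 33 ≡ 33 (mod 54).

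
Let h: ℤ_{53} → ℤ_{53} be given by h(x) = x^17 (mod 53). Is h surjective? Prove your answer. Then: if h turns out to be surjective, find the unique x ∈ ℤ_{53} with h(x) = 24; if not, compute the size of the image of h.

47

Since 53 is prime, the nonzero elements of ℤ_{53} form a cyclic group of order 52.
As gcd(17, 52) = 1, raising to the 17th power is a bijection on this group: if s^17 ≡ t^17 then (st^{−1})^17 = 1, and the only element of order dividing gcd(17, 52) = 1 is 1, so s = t.
With h(0) = 0 this makes h injective on all of ℤ_{53}, hence bijective (finite equal-size domain and codomain). In particular h is surjective.
Since h is surjective, we find the preimage of 24. The inverse of x ↦ x^17 on (ℤ_{53})^× is x ↦ x^49, because 17·49 = 833 = 16·52 + 1 ≡ 1 (mod 52) and x^{52} = 1 for x ≠ 0 (Fermat). So h⁻¹(24) = 24^49 mod 53.
Repeated squaring mod 53: 24^1 ≡ 24, 24^2 ≡ 24² = 576 ≡ 46, 24^4 ≡ 46² = 2116 ≡ 49, 24^8 ≡ 49² = 2401 ≡ 16, 24^16 ≡ 16² = 256 ≡ 44, 24^32 ≡ 44² = 1936 ≡ 28. Since 49 = 32 + 16 + 1, 24^49 ≡ 28·44·24: 28·44 = 1232 ≡ 13, then 13·24 = 312 ≡ 47. So 24^49 ≡ 47 (mod 53).
Hence h⁻¹(24) = 47.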